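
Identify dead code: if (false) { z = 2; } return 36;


condition is constant false, so the whole block is unreachable
Dead: 'if (false) { z = 2; }'


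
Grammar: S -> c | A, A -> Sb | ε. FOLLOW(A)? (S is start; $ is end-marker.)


$ ∈ FOLLOW(S). For each A -> αBβ: add FIRST(β)\{ε} to FOLLOW(B); if β nullable, add FOLLOW(A).
FOLLOW(A) = {$, b}


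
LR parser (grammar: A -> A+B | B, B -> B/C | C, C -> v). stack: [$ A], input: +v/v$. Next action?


shift '+' to continue A -> A+B
Action: shift


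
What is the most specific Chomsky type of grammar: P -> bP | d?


Right-linear: every RHS is a terminal or a terminal followed by one nonterminal
Classification: Type 3 (Regular)


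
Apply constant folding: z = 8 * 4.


8 * 4 = 32 at compile time
Optimized: z = 32


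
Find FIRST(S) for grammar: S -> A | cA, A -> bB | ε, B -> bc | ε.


Per alternative of S: FIRST(A) = {b, ε}; FIRST(cA) = {c}
FIRST(S) = {b, c, ε}


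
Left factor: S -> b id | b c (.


Common prefix: 'b'
Factored: S -> b S', S' -> id | c (


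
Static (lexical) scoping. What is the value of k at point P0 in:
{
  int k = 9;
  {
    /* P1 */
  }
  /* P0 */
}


k declared in the same block as P0
k = 9


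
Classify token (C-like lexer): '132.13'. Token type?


Pattern: digits with a decimal point
Type: FLOAT_LITERAL


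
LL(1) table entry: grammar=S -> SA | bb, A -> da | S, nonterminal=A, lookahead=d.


For [A, d]: 'd' ∈ FIRST(da)
Entry: A -> da


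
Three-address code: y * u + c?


Break into single-operator statements:
t1 = y * u
t2 = t1 + c


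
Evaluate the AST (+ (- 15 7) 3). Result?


Evaluate inner: (- 15 7) = 8
Evaluate root: (+ 8 3) = 11
Result: 11


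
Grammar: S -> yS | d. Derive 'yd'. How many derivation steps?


Derivation: S => yS => yd
Steps: 2


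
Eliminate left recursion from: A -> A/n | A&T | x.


Left-recursive alternatives: A/n, A&T; non-recursive: x
Introduce A': A -> xA', A' -> /nA' | &TA' | ε


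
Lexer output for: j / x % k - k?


Scan left to right, longest-match per lexeme
Tokens: ID(j), OP(/), ID(x), OP(%), ID(k), OP(-), ID(k)


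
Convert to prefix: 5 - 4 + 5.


left-to-right (same/higher precedence on left): tree is (+ (- 5 4) 5)
Prefix: + - 5 4 5


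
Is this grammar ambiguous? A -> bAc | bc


balanced b^n…c^n: each string has a unique parse
Unambiguous


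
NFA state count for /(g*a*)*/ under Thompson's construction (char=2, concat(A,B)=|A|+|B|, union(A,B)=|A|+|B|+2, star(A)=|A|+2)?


Syntax tree has 2 char leaf(s), 0 union(s), 3 star(s)
chars contribute 2×2 = 4; each union adds +2; each star adds +2
Total: 4 + 0 + 6 = 10 states


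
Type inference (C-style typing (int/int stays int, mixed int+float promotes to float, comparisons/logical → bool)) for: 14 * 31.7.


Operand types: int * float
Rule: mixed int/float promotes to float; int/int stays int
Result type: float


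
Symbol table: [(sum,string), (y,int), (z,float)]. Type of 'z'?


Lookup 'z' → type float


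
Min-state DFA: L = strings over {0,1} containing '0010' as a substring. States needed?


KMP-style automaton: 4 progress states + 1 absorbing accept = 5
Minimal DFA: 5 states


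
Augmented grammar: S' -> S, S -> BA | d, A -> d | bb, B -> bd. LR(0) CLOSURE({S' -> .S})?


Start: S' -> .S
For each item with dot before a nonterminal B, add B -> .γ for every B-production
Closure: [S' -> .S, S -> .BA, S -> .d, B -> .bd]


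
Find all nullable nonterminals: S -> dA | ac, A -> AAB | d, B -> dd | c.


A nonterminal is nullable iff some alternative derives ε (directly, or every symbol in it is nullable)
Nullable: {}


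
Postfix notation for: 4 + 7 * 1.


* has higher precedence, evaluate 7*1 first
Postfix: 4 7 1 * +


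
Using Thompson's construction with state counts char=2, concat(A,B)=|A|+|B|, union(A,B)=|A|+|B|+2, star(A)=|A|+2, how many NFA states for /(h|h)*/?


Syntax tree has 2 char leaf(s), 1 union(s), 1 star(s)
chars contribute 2×2 = 4; each union adds +2; each star adds +2
Total: 4 + 2 + 2 = 8 states


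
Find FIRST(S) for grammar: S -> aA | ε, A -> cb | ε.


Per alternative of S: FIRST(aA) = {a}; FIRST(ε) = {ε}
FIRST(S) = {a, ε}


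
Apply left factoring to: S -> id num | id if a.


Common prefix: 'id'
Factored: S -> id S', S' -> num | if a


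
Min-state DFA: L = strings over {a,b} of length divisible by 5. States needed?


Track length mod 5: states 0..4, accept at 0
Minimal DFA: 5 states


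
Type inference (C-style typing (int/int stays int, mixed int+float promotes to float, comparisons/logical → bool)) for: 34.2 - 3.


Operand types: float - int
Rule: mixed int/float promotes to float; int/int stays int
Result type: float


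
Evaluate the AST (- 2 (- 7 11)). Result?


Evaluate inner: (- 7 11) = -4
Evaluate root: (- 2 -4) = 6
Result: 6


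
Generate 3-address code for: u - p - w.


Break into single-operator statements:
t1 = u - p
t2 = t1 - w


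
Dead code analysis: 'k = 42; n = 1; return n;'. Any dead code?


k is assigned but never read
Dead: 'k = 42'


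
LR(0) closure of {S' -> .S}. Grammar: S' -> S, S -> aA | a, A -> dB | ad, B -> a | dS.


Start: S' -> .S
For each item with dot before a nonterminal B, add B -> .γ for every B-production
Closure: [S' -> .S, S -> .aA, S -> .a]


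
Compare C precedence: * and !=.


'*' is multiplicative (level 10); '!=' is equality (level 6)
Higher level binds tighter
'*' has higher precedence than '!='


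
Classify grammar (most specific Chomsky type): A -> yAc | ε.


Single nonterminal LHS, but y^n c^n is not regular
Classification: Type 2 (Context-Free)


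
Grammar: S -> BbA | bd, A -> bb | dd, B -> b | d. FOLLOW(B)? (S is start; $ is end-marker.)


$ ∈ FOLLOW(S). For each A -> αBβ: add FIRST(β)\{ε} to FOLLOW(B); if β nullable, add FOLLOW(A).
FOLLOW(B) = {b}


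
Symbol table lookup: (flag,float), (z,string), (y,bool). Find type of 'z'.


Lookup 'z' → type string


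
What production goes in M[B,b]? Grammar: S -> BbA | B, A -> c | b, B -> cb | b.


For [B, b]: 'b' ∈ FIRST(b)
Entry: B -> b


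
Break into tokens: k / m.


Scan left to right, longest-match per lexeme
Tokens: ID(k), OP(/), ID(m)


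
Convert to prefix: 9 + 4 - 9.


left-to-right (same/higher precedence on left): tree is (- (+ 9 4) 9)
Prefix: - + 9 4 9


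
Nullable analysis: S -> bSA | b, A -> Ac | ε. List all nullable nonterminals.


A nonterminal is nullable iff some alternative derives ε (directly, or every symbol in it is nullable)
Nullable: {A}


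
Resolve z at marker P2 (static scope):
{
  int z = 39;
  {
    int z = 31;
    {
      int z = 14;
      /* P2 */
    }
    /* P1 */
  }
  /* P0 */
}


z declared in the same block as P2
z = 14


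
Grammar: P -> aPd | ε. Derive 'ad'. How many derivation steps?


Derivation: P => aPd => ad
Steps: 2


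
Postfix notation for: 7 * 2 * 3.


Left to right (same or higher precedence on left)
Postfix: 7 2 * 3 *


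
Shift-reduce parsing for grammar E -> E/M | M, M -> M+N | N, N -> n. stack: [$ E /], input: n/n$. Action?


no handle ('E/' is not any RHS); shift 'n'
Action: shift


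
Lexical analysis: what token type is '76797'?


Pattern: digits only
Type: INTEGER_LITERAL


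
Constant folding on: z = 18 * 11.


18 * 11 = 198 at compile time
Optimized: z = 198


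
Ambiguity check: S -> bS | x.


right-linear, alternatives start with distinct terminals 'b' vs 'x': unique leftmost derivation
Unambiguous


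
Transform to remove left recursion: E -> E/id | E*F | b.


Left-recursive alternatives: E/id, E*F; non-recursive: b
Introduce E': E -> bE', E' -> /idE' | *FE' | ε


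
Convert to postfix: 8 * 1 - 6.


Left to right (same or higher precedence on left)
Postfix: 8 1 * 6 -


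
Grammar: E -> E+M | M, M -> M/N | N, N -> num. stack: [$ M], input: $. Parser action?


lookahead ∉ {/} so M won't extend; reduce E -> M
Action: reduce (E -> M)


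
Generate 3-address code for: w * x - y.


Break into single-operator statements:
t1 = w * x
t2 = t1 - y


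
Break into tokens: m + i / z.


Scan left to right, longest-match per lexeme
Tokens: ID(m), OP(+), ID(i), OP(/), ID(z)


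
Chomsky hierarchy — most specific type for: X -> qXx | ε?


Single nonterminal LHS, but q^n x^n is not regular
Classification: Type 2 (Context-Free)


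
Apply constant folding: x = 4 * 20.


4 * 20 = 80 at compile time
Optimized: x = 80


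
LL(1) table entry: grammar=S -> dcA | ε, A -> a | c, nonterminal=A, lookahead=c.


For [A, c]: 'c' ∈ FIRST(c)
Entry: A -> c


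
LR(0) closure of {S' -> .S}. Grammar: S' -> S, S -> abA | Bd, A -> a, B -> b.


Start: S' -> .S
For each item with dot before a nonterminal B, add B -> .γ for every B-production
Closure: [S' -> .S, S -> .abA, S -> .Bd, B -> .b]


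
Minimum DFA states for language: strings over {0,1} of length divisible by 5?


Track length mod 5: states 0..4, accept at 0
Minimal DFA: 5 states


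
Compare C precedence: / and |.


'/' is multiplicative (level 10); '|' is bitwise OR (level 3)
Higher level binds tighter
'/' has higher precedence than '|'


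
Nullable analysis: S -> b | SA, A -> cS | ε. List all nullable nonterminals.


A nonterminal is nullable iff some alternative derives ε (directly, or every symbol in it is nullable)
Nullable: {A}


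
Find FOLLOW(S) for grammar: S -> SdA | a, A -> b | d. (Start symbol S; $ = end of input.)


$ ∈ FOLLOW(S). For each A -> αBβ: add FIRST(β)\{ε} to FOLLOW(B); if β nullable, add FOLLOW(A).
FOLLOW(S) = {$, d}


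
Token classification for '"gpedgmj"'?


Pattern: double-quoted sequence
Type: STRING_LITERAL


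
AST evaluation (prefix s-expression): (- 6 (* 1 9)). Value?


Evaluate inner: (* 1 9) = 9
Evaluate root: (- 6 9) = -3
Result: -3


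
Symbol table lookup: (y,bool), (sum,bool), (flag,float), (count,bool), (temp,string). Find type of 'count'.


Lookup 'count' → type bool


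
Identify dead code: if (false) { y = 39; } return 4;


condition is constant false, so the whole block is unreachable
Dead: 'if (false) { y = 39; }'


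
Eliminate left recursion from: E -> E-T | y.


Left-recursive alternatives: E-T; non-recursive: y
Introduce E': E -> yE', E' -> -TE' | ε


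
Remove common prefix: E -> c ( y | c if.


Common prefix: 'c'
Factored: E -> c E', E' -> ( y | if


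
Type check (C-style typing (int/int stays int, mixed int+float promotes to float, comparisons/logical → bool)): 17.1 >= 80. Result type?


Operand types: float >= int
Rule: comparison yields bool
Result type: bool


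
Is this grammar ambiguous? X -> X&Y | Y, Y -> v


precedence layered via separate nonterminal Y: deterministic
Unambiguous


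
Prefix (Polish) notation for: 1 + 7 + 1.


left-to-right (same/higher precedence on left): tree is (+ (+ 1 7) 1)
Prefix: + + 1 7 1


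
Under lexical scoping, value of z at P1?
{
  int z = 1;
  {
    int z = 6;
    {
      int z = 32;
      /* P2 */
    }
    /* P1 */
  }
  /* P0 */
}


z declared in the same block as P1
z = 6


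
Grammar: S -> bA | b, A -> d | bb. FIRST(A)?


Per alternative of A: FIRST(d) = {d}; FIRST(bb) = {b}
FIRST(A) = {b, d}


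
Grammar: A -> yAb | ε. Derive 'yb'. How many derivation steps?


Derivation: A => yAb => yb
Steps: 2


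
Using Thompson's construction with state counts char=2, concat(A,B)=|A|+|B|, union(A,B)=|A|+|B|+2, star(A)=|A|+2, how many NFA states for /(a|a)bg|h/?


Syntax tree has 5 char leaf(s), 2 union(s), 0 star(s)
chars contribute 5×2 = 10; each union adds +2; each star adds +2
Total: 10 + 4 + 0 = 14 states


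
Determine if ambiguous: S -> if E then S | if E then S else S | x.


dangling else: 'if E then if E then x else x' parses two ways
Ambiguous


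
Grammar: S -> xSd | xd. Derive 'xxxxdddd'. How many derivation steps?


Derivation: S => xSd => xxSdd => xxxSddd => xxxxdddd
Steps: 4


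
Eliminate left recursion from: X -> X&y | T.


Left-recursive alternatives: X&y; non-recursive: T
Introduce X': X -> TX', X' -> &yX' | ε


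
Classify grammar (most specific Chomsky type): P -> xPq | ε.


Single nonterminal LHS, but x^n q^n is not regular
Classification: Type 2 (Context-Free)


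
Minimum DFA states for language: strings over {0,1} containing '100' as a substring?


KMP-style automaton: 3 progress states + 1 absorbing accept = 4
Minimal DFA: 4 states


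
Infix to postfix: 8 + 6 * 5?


* has higher precedence, evaluate 6*5 first
Postfix: 8 6 5 * +


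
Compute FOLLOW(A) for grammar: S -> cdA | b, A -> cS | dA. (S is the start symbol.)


$ ∈ FOLLOW(S). For each A -> αBβ: add FIRST(β)\{ε} to FOLLOW(B); if β nullable, add FOLLOW(A).
FOLLOW(A) = {$}


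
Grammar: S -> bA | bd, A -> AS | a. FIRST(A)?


Per alternative of A: FIRST(AS) = {a}; FIRST(a) = {a}
FIRST(A) = {a}


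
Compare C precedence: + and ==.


'+' is additive (level 9); '==' is equality (level 6)
Higher level binds tighter
'+' has higher precedence than '=='


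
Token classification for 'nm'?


Pattern: letter/underscore followed by alphanumerics, not a keyword
Type: IDENTIFIER


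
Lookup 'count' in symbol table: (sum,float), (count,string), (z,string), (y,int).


Lookup 'count' → type string


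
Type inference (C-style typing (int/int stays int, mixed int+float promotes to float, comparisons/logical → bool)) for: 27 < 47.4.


Operand types: int < float
Rule: comparison yields bool
Result type: bool


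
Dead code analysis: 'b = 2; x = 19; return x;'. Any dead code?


b is assigned but never read
Dead: 'b = 2'


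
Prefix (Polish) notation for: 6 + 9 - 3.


left-to-right (same/higher precedence on left): tree is (- (+ 6 9) 3)
Prefix: - + 6 9 3


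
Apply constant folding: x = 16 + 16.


16 + 16 = 32 at compile time
Optimized: x = 32


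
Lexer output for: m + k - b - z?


Scan left to right, longest-match per lexeme
Tokens: ID(m), OP(+), ID(k), OP(-), ID(b), OP(-), ID(z)


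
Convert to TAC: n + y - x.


Break into single-operator statements:
t1 = n + y
t2 = t1 - x


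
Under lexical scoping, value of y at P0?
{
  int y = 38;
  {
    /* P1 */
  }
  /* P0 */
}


y declared in the same block as P0
y = 38


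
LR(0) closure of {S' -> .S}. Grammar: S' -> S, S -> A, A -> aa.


Start: S' -> .S
For each item with dot before a nonterminal B, add B -> .γ for every B-production
Closure: [S' -> .S, S -> .A, A -> .aa]


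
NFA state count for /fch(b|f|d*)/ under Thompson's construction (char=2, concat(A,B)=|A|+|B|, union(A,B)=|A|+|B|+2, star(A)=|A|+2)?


Syntax tree has 6 char leaf(s), 2 union(s), 1 star(s)
chars contribute 6×2 = 12; each union adds +2; each star adds +2
Total: 12 + 4 + 2 = 18 states


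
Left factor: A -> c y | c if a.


Common prefix: 'c'
Factored: A -> c A', A' -> y | if a


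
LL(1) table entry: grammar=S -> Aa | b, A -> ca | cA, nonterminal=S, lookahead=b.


For [S, b]: 'b' ∈ FIRST(b)
Entry: S -> b


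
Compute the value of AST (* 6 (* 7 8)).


Evaluate inner: (* 7 8) = 56
Evaluate root: (* 6 56) = 336
Result: 336


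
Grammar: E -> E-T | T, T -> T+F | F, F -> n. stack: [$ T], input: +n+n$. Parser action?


shift '+' to continue T -> T+F
Action: shift


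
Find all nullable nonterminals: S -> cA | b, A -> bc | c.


A nonterminal is nullable iff some alternative derives ε (directly, or every symbol in it is nullable)
Nullable: {}


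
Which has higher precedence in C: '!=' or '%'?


'%' is multiplicative (level 10); '!=' is equality (level 6)
Higher level binds tighter
'%' has higher precedence than '!='


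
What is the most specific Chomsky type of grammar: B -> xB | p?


Right-linear: every RHS is a terminal or a terminal followed by one nonterminal
Classification: Type 3 (Regular)


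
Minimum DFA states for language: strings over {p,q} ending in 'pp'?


Track the longest suffix of input matching a prefix of 'pp': 3 classes (prefixes of length 0..2)
Minimal DFA: 3 states


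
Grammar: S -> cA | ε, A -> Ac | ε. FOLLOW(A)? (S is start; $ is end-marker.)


$ ∈ FOLLOW(S). For each A -> αBβ: add FIRST(β)\{ε} to FOLLOW(B); if β nullable, add FOLLOW(A).
FOLLOW(A) = {$, c}


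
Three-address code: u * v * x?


Break into single-operator statements:
t1 = u * v
t2 = t1 * x


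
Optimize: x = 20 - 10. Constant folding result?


20 - 10 = 10 at compile time
Optimized: x = 10


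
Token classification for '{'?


Pattern: delimiter/punctuation
Type: PUNCTUATION


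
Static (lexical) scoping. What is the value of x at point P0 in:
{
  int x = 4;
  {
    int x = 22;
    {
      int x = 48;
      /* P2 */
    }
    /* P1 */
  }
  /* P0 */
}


x declared in the same block as P0
x = 4


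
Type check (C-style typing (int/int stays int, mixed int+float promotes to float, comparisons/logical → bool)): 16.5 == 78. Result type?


Operand types: float == int
Rule: comparison yields bool
Result type: bool


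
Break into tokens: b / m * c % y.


Scan left to right, longest-match per lexeme
Tokens: ID(b), OP(/), ID(m), OP(*), ID(c), OP(%), ID(y)


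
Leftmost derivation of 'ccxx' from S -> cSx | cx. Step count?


Derivation: S => cSx => ccxx
Steps: 2


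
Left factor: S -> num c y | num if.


Common prefix: 'num'
Factored: S -> num S', S' -> c y | if


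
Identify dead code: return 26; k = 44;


statement follows a return and is unreachable
Dead: 'k = 44'


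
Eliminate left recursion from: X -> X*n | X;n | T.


Left-recursive alternatives: X*n, X;n; non-recursive: T
Introduce X': X -> TX', X' -> *nX' | ;nX' | ε


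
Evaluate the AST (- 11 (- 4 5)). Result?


Evaluate inner: (- 4 5) = -1
Evaluate root: (- 11 -1) = 12
Result: 12


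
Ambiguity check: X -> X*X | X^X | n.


'n*n^n' has two parse trees (no precedence encoded between * and ^)
Ambiguous


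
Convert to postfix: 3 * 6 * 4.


Left to right (same or higher precedence on left)
Postfix: 3 6 * 4 *


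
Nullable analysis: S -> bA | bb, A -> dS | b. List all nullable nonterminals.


A nonterminal is nullable iff some alternative derives ε (directly, or every symbol in it is nullable)
Nullable: {}


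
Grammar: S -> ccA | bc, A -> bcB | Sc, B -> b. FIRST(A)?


Per alternative of A: FIRST(bcB) = {b}; FIRST(Sc) = {b, c}
FIRST(A) = {b, c}


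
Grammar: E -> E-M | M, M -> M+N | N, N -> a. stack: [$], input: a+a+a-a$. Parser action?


no handle on stack; shift 'a'
Action: shift


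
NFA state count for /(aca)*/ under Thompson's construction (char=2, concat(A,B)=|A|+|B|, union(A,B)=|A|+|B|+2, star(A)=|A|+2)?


Syntax tree has 3 char leaf(s), 0 union(s), 1 star(s)
chars contribute 3×2 = 6; each union adds +2; each star adds +2
Total: 6 + 0 + 2 = 8 states


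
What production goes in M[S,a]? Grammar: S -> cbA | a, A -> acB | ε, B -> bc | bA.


For [S, a]: 'a' ∈ FIRST(a)
Entry: S -> a


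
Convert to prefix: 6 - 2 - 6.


left-to-right (same/higher precedence on left): tree is (- (- 6 2) 6)
Prefix: - - 6 2 6


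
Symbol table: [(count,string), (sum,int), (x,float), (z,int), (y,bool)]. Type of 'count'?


Lookup 'count' → type string


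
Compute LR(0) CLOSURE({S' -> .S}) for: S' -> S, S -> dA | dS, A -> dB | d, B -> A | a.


Start: S' -> .S
For each item with dot before a nonterminal B, add B -> .γ for every B-production
Closure: [S' -> .S, S -> .dA, S -> .dS]


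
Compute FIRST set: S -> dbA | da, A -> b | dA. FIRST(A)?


Per alternative of A: FIRST(b) = {b}; FIRST(dA) = {d}
FIRST(A) = {b, d}


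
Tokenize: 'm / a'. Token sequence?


Scan left to right, longest-match per lexeme
Tokens: ID(m), OP(/), ID(a)


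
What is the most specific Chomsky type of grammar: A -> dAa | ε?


Single nonterminal LHS, but d^n a^n is not regular
Classification: Type 2 (Context-Free)


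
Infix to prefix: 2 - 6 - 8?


left-to-right (same/higher precedence on left): tree is (- (- 2 6) 8)
Prefix: - - 2 6 8


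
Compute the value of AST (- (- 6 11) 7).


Evaluate inner: (- 6 11) = -5
Evaluate root: (- -5 7) = -12
Result: -12


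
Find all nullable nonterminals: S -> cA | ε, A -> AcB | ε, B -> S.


A nonterminal is nullable iff some alternative derives ε (directly, or every symbol in it is nullable)
Nullable: {A, B, S}


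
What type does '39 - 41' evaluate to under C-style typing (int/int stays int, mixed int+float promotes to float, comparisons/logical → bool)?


Operand types: int - int
Rule: mixed int/float promotes to float; int/int stays int
Result type: int


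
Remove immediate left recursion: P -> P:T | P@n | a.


Left-recursive alternatives: P:T, P@n; non-recursive: a
Introduce P': P -> aP', P' -> :TP' | @nP' | ε


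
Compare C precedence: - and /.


'/' is multiplicative (level 10); '-' is additive (level 9)
Higher level binds tighter
'/' has higher precedence than '-'


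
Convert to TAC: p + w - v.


Break into single-operator statements:
t1 = p + w
t2 = t1 - v


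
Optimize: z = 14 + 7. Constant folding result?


14 + 7 = 21 at compile time
Optimized: z = 21


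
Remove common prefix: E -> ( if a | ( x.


Common prefix: '('
Factored: E -> ( E', E' -> if a | x


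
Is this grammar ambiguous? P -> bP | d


right-linear, alternatives start with distinct terminals 'b' vs 'd': unique leftmost derivation
Unambiguous


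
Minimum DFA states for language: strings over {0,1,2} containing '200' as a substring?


KMP-style automaton: 3 progress states + 1 absorbing accept = 4
Minimal DFA: 4 states


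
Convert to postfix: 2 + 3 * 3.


* has higher precedence, evaluate 3*3 first
Postfix: 2 3 3 * +


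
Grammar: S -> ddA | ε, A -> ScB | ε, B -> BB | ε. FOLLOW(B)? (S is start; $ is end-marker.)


$ ∈ FOLLOW(S). For each A -> αBβ: add FIRST(β)\{ε} to FOLLOW(B); if β nullable, add FOLLOW(A).
FOLLOW(B) = {$, c}


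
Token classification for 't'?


Pattern: letter/underscore followed by alphanumerics, not a keyword
Type: IDENTIFIER


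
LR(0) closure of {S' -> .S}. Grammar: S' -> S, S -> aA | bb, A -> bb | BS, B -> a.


Start: S' -> .S
For each item with dot before a nonterminal B, add B -> .γ for every B-production
Closure: [S' -> .S, S -> .aA, S -> .bb]


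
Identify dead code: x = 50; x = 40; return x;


first assignment to x is overwritten before any read
Dead: 'x = 50'


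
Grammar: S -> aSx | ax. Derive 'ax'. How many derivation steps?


Derivation: S => ax
Steps: 1


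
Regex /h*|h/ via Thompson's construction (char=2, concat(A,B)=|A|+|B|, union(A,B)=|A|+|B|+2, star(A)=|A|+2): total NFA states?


Syntax tree has 2 char leaf(s), 1 union(s), 1 star(s)
chars contribute 2×2 = 4; each union adds +2; each star adds +2
Total: 4 + 2 + 2 = 8 states


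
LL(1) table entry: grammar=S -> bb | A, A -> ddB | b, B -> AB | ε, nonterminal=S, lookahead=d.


For [S, d]: 'd' ∈ FIRST(A)
Entry: S -> A


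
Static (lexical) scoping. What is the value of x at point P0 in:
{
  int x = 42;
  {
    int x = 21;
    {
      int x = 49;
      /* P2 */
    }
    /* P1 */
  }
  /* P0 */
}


x declared in the same block as P0
x = 42


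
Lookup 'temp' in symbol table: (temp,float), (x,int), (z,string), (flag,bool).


Lookup 'temp' → type float


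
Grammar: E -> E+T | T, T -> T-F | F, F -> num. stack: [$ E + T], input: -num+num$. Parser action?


'-' can extend T; shift to build T -> T-F
Action: shift


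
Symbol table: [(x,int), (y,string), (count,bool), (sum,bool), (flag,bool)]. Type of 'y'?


Lookup 'y' → type string


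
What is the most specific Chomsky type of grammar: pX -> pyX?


LHS has context (more than one symbol) and |LHS| ≤ |RHS|
Classification: Type 1 (Context-Sensitive)


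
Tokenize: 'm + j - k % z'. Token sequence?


Scan left to right, longest-match per lexeme
Tokens: ID(m), OP(+), ID(j), OP(-), ID(k), OP(%), ID(z)


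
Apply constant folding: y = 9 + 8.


9 + 8 = 17 at compile time
Optimized: y = 17


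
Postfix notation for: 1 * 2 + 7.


Left to right (same or higher precedence on left)
Postfix: 1 2 * 7 +


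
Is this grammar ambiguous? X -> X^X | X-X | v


'v^v-v' has two parse trees (no precedence encoded between ^ and -)
Ambiguous


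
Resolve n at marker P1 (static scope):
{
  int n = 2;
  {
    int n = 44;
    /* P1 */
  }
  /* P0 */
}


n declared in the same block as P1
n = 44


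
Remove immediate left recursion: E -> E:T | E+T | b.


Left-recursive alternatives: E:T, E+T; non-recursive: b
Introduce E': E -> bE', E' -> :TE' | +TE' | ε


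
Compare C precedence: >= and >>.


'>>' is shift (level 8); '>=' is relational (level 7)
Higher level binds tighter
'>>' has higher precedence than '>='


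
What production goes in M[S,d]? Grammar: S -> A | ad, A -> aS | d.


For [S, d]: 'd' ∈ FIRST(A)
Entry: S -> A


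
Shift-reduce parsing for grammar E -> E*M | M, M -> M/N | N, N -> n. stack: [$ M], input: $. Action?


lookahead ∉ {/} so M won't extend; reduce E -> M
Action: reduce (E -> M)


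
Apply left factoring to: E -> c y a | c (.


Common prefix: 'c'
Factored: E -> c E', E' -> y a | (


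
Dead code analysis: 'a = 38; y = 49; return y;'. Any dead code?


a is assigned but never read
Dead: 'a = 38'


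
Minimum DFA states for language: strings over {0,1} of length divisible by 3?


Track length mod 3: states 0..2, accept at 0
Minimal DFA: 3 states


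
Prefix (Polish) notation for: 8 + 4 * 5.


'*' binds tighter: tree is (+ 8 (* 4 5))
Prefix: + 8 * 4 5


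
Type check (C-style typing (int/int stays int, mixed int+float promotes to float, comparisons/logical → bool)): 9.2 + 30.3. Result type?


Operand types: float + float
Rule: mixed int/float promotes to float; int/int stays int
Result type: float


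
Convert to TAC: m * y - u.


Break into single-operator statements:
t1 = m * y
t2 = t1 - u


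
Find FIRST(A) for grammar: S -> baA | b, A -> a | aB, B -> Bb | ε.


Per alternative of A: FIRST(a) = {a}; FIRST(aB) = {a}
FIRST(A) = {a}


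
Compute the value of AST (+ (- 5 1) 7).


Evaluate inner: (- 5 1) = 4
Evaluate root: (+ 4 7) = 11
Result: 11


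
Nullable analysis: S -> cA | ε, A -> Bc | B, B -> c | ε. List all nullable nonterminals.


A nonterminal is nullable iff some alternative derives ε (directly, or every symbol in it is nullable)
Nullable: {A, B, S}


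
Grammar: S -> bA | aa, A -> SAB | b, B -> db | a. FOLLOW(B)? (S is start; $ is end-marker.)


$ ∈ FOLLOW(S). For each A -> αBβ: add FIRST(β)\{ε} to FOLLOW(B); if β nullable, add FOLLOW(A).
FOLLOW(B) = {$, a, b, d}


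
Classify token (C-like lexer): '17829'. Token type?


Pattern: digits only
Type: INTEGER_LITERAL


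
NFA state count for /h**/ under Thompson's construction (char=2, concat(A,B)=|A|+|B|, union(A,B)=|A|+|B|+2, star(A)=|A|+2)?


Syntax tree has 1 char leaf(s), 0 union(s), 2 star(s)
chars contribute 1×2 = 2; each union adds +2; each star adds +2
Total: 2 + 0 + 4 = 6 states


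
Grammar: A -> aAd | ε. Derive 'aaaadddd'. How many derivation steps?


Derivation: A => aAd => aaAdd => aaaAddd => aaaaAdddd => aaaadddd
Steps: 5


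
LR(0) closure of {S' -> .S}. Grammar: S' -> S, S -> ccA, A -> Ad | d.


Start: S' -> .S
For each item with dot before a nonterminal B, add B -> .γ for every B-production
Closure: [S' -> .S, S -> .ccA]


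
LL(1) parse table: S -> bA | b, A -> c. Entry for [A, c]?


For [A, c]: 'c' ∈ FIRST(c)
Entry: A -> c


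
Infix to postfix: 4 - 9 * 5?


* has higher precedence, evaluate 9*5 first
Postfix: 4 9 5 * -


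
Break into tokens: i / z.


Scan left to right, longest-match per lexeme
Tokens: ID(i), OP(/), ID(z)


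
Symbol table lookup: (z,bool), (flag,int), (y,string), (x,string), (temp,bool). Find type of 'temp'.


Lookup 'temp' → type bool


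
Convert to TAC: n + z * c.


Break into single-operator statements:
t1 = z * c
t2 = n + t1


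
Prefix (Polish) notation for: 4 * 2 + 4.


left-to-right (same/higher precedence on left): tree is (+ (* 4 2) 4)
Prefix: + * 4 2 4


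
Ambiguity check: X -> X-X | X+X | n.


'n-n+n' has two parse trees (no precedence encoded between - and +)
Ambiguous


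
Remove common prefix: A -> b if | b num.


Common prefix: 'b'
Factored: A -> b A', A' -> if | num


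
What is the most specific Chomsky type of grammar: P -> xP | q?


Right-linear: every RHS is a terminal or a terminal followed by one nonterminal
Classification: Type 3 (Regular)


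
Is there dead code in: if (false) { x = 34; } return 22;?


condition is constant false, so the whole block is unreachable
Dead: 'if (false) { x = 34; }'


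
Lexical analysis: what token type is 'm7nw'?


Pattern: letter/underscore followed by alphanumerics, not a keyword
Type: IDENTIFIER


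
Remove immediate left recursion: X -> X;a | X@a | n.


Left-recursive alternatives: X;a, X@a; non-recursive: n
Introduce X': X -> nX', X' -> ;aX' | @aX' | ε


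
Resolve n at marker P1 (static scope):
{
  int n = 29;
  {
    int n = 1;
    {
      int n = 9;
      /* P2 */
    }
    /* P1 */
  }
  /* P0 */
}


n declared in the same block as P1
n = 1


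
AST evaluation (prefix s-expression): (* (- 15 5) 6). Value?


Evaluate inner: (- 15 5) = 10
Evaluate root: (* 10 6) = 60
Result: 60


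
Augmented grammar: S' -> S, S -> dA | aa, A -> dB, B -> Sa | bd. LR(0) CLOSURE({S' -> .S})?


Start: S' -> .S
For each item with dot before a nonterminal B, add B -> .γ for every B-production
Closure: [S' -> .S, S -> .dA, S -> .aa]


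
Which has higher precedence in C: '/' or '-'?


'/' is multiplicative (level 10); '-' is additive (level 9)
Higher level binds tighter
'/' has higher precedence than '-'


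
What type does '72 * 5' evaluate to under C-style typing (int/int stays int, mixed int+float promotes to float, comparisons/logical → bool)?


Operand types: int * int
Rule: mixed int/float promotes to float; int/int stays int
Result type: int


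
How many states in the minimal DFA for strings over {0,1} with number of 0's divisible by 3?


Track (count of 0) mod 3: states 0..2, accept at 0
Minimal DFA: 3 states


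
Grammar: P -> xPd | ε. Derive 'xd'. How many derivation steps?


Derivation: P => xPd => xd
Steps: 2


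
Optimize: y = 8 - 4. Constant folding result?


8 - 4 = 4 at compile time
Optimized: y = 4


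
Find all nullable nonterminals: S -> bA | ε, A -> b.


A nonterminal is nullable iff some alternative derives ε (directly, or every symbol in it is nullable)
Nullable: {S}


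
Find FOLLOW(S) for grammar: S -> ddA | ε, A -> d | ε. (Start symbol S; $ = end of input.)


$ ∈ FOLLOW(S). For each A -> αBβ: add FIRST(β)\{ε} to FOLLOW(B); if β nullable, add FOLLOW(A).
FOLLOW(S) = {$}


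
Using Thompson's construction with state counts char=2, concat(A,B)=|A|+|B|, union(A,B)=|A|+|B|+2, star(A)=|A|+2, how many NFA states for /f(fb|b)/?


Syntax tree has 4 char leaf(s), 1 union(s), 0 star(s)
chars contribute 4×2 = 8; each union adds +2; each star adds +2
Total: 8 + 2 + 0 = 10 states


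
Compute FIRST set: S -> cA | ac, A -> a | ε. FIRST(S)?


Per alternative of S: FIRST(cA) = {c}; FIRST(ac) = {a}
FIRST(S) = {a, c}


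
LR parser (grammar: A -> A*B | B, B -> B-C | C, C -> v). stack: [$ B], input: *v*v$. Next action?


lookahead ∉ {-} so B won't extend; reduce A -> B
Action: reduce (A -> B)


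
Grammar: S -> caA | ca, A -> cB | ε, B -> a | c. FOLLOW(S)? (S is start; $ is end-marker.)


$ ∈ FOLLOW(S). For each A -> αBβ: add FIRST(β)\{ε} to FOLLOW(B); if β nullable, add FOLLOW(A).
FOLLOW(S) = {$}


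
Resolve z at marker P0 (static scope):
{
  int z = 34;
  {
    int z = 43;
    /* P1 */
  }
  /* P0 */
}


z declared in the same block as P0
z = 34


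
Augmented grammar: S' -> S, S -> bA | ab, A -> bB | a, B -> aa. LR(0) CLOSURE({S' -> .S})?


Start: S' -> .S
For each item with dot before a nonterminal B, add B -> .γ for every B-production
Closure: [S' -> .S, S -> .bA, S -> .ab]


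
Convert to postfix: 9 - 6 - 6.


Left to right (same or higher precedence on left)
Postfix: 9 6 - 6 -


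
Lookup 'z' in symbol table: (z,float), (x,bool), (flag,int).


Lookup 'z' → type float


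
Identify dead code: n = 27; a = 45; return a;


n is assigned but never read
Dead: 'n = 27'


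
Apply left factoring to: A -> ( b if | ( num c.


Common prefix: '('
Factored: A -> ( A', A' -> b if | num c


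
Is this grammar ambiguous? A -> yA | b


right-linear, alternatives start with distinct terminals 'y' vs 'b': unique leftmost derivation
Unambiguous


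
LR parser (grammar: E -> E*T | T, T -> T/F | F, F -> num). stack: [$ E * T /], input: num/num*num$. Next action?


no handle; shift 'num'
Action: shift


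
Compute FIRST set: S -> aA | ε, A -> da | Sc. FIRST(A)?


Per alternative of A: FIRST(da) = {d}; FIRST(Sc) = {a, c}
FIRST(A) = {a, c, d}


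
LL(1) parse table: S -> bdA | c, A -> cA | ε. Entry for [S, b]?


For [S, b]: 'b' ∈ FIRST(bdA)
Entry: S -> bdA


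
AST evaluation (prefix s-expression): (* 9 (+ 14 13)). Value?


Evaluate inner: (+ 14 13) = 27
Evaluate root: (* 9 27) = 243
Result: 243


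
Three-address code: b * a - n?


Break into single-operator statements:
t1 = b * a
t2 = t1 - n


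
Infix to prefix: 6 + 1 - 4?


left-to-right (same/higher precedence on left): tree is (- (+ 6 1) 4)
Prefix: - + 6 1 4


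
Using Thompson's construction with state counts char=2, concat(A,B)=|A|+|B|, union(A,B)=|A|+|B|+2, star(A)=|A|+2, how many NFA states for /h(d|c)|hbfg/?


Syntax tree has 7 char leaf(s), 2 union(s), 0 star(s)
chars contribute 7×2 = 14; each union adds +2; each star adds +2
Total: 14 + 4 + 0 = 18 states


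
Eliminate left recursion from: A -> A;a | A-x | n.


Left-recursive alternatives: A;a, A-x; non-recursive: n
Introduce A': A -> nA', A' -> ;aA' | -xA' | ε


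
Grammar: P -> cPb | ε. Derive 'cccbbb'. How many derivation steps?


Derivation: P => cPb => ccPbb => cccPbbb => cccbbb
Steps: 4


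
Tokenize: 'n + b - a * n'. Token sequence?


Scan left to right, longest-match per lexeme
Tokens: ID(n), OP(+), ID(b), OP(-), ID(a), OP(*), ID(n)


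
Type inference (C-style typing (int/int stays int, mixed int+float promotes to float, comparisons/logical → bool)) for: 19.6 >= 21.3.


Operand types: float >= float
Rule: comparison yields bool
Result type: bool


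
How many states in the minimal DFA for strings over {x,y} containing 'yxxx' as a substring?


KMP-style automaton: 4 progress states + 1 absorbing accept = 5
Minimal DFA: 5 states


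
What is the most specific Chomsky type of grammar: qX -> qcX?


LHS has context (more than one symbol) and |LHS| ≤ |RHS|
Classification: Type 1 (Context-Sensitive)


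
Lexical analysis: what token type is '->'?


Pattern: operator symbol
Type: OPERATOR


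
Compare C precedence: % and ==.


'%' is multiplicative (level 10); '==' is equality (level 6)
Higher level binds tighter
'%' has higher precedence than '=='


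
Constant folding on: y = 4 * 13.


4 * 13 = 52 at compile time
Optimized: y = 52


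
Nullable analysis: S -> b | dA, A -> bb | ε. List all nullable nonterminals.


A nonterminal is nullable iff some alternative derives ε (directly, or every symbol in it is nullable)
Nullable: {A}


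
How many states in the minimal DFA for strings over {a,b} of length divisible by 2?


Track length mod 2: states 0..1, accept at 0
Minimal DFA: 2 states


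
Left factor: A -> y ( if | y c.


Common prefix: 'y'
Factored: A -> y A', A' -> ( if | c


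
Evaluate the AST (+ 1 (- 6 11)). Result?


Evaluate inner: (- 6 11) = -5
Evaluate root: (+ 1 -5) = -4
Result: -4


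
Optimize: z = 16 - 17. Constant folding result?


16 - 17 = -1 at compile time
Optimized: z = -1


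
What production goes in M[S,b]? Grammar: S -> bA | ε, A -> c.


For [S, b]: 'b' ∈ FIRST(bA)
Entry: S -> bA


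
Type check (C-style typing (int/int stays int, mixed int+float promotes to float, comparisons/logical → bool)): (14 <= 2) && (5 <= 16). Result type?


Operand types: bool && bool
Rule: logical operators take bool operands and yield bool
Result type: bool


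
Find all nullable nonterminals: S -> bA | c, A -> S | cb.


A nonterminal is nullable iff some alternative derives ε (directly, or every symbol in it is nullable)
Nullable: {}


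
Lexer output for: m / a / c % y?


Scan left to right, longest-match per lexeme
Tokens: ID(m), OP(/), ID(a), OP(/), ID(c), OP(%), ID(y)


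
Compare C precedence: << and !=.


'<<' is shift (level 8); '!=' is equality (level 6)
Higher level binds tighter
'<<' has higher precedence than '!='


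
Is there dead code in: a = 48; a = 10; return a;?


first assignment to a is overwritten before any read
Dead: 'a = 48'


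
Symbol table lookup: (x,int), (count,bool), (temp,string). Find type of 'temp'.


Lookup 'temp' → type string


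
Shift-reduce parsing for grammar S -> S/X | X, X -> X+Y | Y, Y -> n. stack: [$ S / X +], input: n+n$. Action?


no handle; shift 'n'
Action: shift


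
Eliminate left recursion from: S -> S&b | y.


Left-recursive alternatives: S&b; non-recursive: y
Introduce S': S -> yS', S' -> &bS' | ε


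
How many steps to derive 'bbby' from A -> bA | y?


Derivation: A => bA => bbA => bbbA => bbby
Steps: 4


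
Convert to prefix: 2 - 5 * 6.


'*' binds tighter: tree is (- 2 (* 5 6))
Prefix: - 2 * 5 6


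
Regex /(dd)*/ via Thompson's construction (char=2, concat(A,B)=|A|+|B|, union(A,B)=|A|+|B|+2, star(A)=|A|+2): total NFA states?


Syntax tree has 2 char leaf(s), 0 union(s), 1 star(s)
chars contribute 2×2 = 4; each union adds +2; each star adds +2
Total: 4 + 0 + 2 = 6 states


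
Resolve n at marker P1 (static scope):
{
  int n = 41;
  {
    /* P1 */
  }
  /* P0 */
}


P1's block does not declare n; resolves to the enclosing declaration at depth 0
n = 41


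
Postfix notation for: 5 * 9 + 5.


Left to right (same or higher precedence on left)
Postfix: 5 9 * 5 +


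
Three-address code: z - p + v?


Break into single-operator statements:
t1 = z - p
t2 = t1 + v


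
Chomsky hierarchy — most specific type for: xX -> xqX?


LHS has context (more than one symbol) and |LHS| ≤ |RHS|
Classification: Type 1 (Context-Sensitive)


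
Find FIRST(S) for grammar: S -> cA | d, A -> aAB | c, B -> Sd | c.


Per alternative of S: FIRST(cA) = {c}; FIRST(d) = {d}
FIRST(S) = {c, d}


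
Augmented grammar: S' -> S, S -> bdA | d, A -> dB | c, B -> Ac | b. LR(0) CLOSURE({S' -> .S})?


Start: S' -> .S
For each item with dot before a nonterminal B, add B -> .γ for every B-production
Closure: [S' -> .S, S -> .bdA, S -> .d]


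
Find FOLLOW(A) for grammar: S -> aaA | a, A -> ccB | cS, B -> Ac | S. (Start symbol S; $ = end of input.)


$ ∈ FOLLOW(S). For each A -> αBβ: add FIRST(β)\{ε} to FOLLOW(B); if β nullable, add FOLLOW(A).
FOLLOW(A) = {$, c}
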